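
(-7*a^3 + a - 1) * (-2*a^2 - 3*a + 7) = 14*a^5 + 21*a^4 - 51*a^3 - a^2 + 10*a - 7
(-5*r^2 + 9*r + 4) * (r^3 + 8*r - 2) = -5*r^5 + 9*r^4 - 36*r^3 + 82*r^2 + 14*r - 8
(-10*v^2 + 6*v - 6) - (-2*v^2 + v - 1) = -8*v^2 + 5*v - 5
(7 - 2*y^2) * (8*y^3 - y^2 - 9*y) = -16*y^5 + 2*y^4 + 74*y^3 - 7*y^2 - 63*y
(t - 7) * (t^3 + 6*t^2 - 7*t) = t^4 - t^3 - 49*t^2 + 49*t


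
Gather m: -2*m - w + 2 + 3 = -2*m - w + 5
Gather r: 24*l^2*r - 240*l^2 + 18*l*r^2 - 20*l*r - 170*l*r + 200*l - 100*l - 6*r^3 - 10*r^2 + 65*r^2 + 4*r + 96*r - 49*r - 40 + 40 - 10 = -240*l^2 + 100*l - 6*r^3 + r^2*(18*l + 55) + r*(24*l^2 - 190*l + 51) - 10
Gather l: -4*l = -4*l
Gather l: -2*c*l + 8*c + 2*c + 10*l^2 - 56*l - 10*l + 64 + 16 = 10*c + 10*l^2 + l*(-2*c - 66) + 80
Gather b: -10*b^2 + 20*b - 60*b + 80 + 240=-10*b^2 - 40*b + 320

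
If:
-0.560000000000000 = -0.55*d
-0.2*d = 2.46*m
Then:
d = 1.02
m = -0.08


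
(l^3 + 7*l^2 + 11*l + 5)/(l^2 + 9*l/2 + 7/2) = 2*(l^2 + 6*l + 5)/(2*l + 7)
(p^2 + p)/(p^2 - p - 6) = p*(p + 1)/(p^2 - p - 6)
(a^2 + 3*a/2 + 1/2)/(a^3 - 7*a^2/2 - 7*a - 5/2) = 1/(a - 5)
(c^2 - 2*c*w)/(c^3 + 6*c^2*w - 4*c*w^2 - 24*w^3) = c/(c^2 + 8*c*w + 12*w^2)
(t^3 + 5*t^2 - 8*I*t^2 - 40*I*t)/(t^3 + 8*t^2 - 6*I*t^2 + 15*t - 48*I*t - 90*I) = t*(t - 8*I)/(t^2 + 3*t*(1 - 2*I) - 18*I)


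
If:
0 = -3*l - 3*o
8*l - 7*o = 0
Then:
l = 0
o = 0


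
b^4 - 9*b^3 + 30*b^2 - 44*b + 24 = (b - 3)*(b - 2)^3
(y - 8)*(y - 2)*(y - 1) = y^3 - 11*y^2 + 26*y - 16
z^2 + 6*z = z*(z + 6)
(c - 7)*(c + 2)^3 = c^4 - c^3 - 30*c^2 - 76*c - 56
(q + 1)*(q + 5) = q^2 + 6*q + 5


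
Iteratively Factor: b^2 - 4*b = (b)*(b - 4)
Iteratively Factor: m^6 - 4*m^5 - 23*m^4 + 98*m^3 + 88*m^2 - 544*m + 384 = (m - 4)*(m^5 - 23*m^3 + 6*m^2 + 112*m - 96) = (m - 4)*(m - 1)*(m^4 + m^3 - 22*m^2 - 16*m + 96) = (m - 4)*(m - 1)*(m + 4)*(m^3 - 3*m^2 - 10*m + 24) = (m - 4)*(m - 2)*(m - 1)*(m + 4)*(m^2 - m - 12) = (m - 4)*(m - 2)*(m - 1)*(m + 3)*(m + 4)*(m - 4)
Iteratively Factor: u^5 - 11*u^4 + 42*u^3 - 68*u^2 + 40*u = (u - 2)*(u^4 - 9*u^3 + 24*u^2 - 20*u) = (u - 5)*(u - 2)*(u^3 - 4*u^2 + 4*u) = u*(u - 5)*(u - 2)*(u^2 - 4*u + 4) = u*(u - 5)*(u - 2)^2*(u - 2)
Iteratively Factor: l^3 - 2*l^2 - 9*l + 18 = (l - 2)*(l^2 - 9) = (l - 2)*(l + 3)*(l - 3)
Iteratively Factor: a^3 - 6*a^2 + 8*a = (a - 2)*(a^2 - 4*a) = a*(a - 2)*(a - 4)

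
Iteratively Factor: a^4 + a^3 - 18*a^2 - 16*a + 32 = (a - 1)*(a^3 + 2*a^2 - 16*a - 32) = (a - 1)*(a + 2)*(a^2 - 16) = (a - 4)*(a - 1)*(a + 2)*(a + 4)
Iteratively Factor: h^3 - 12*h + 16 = (h + 4)*(h^2 - 4*h + 4) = (h - 2)*(h + 4)*(h - 2)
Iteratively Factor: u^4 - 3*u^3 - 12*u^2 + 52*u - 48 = (u + 4)*(u^3 - 7*u^2 + 16*u - 12) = (u - 2)*(u + 4)*(u^2 - 5*u + 6) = (u - 3)*(u - 2)*(u + 4)*(u - 2)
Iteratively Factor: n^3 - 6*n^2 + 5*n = (n - 5)*(n^2 - n) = n*(n - 5)*(n - 1)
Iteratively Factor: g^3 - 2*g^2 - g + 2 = (g - 2)*(g^2 - 1) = (g - 2)*(g - 1)*(g + 1)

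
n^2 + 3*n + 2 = (n + 1)*(n + 2)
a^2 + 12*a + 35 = (a + 5)*(a + 7)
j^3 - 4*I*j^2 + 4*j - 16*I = (j - 4*I)*(j - 2*I)*(j + 2*I)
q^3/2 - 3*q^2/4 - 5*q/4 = q*(q/2 + 1/2)*(q - 5/2)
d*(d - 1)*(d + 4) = d^3 + 3*d^2 - 4*d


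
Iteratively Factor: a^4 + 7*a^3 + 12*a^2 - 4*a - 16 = (a + 2)*(a^3 + 5*a^2 + 2*a - 8) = (a + 2)*(a + 4)*(a^2 + a - 2) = (a - 1)*(a + 2)*(a + 4)*(a + 2)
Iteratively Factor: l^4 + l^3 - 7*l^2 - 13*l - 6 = (l + 2)*(l^3 - l^2 - 5*l - 3) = (l - 3)*(l + 2)*(l^2 + 2*l + 1) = (l - 3)*(l + 1)*(l + 2)*(l + 1)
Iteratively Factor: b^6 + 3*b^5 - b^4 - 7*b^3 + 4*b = (b + 2)*(b^5 + b^4 - 3*b^3 - b^2 + 2*b) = (b - 1)*(b + 2)*(b^4 + 2*b^3 - b^2 - 2*b) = (b - 1)^2*(b + 2)*(b^3 + 3*b^2 + 2*b) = (b - 1)^2*(b + 1)*(b + 2)*(b^2 + 2*b) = b*(b - 1)^2*(b + 1)*(b + 2)*(b + 2)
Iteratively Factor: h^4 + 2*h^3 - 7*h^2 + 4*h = (h + 4)*(h^3 - 2*h^2 + h) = (h - 1)*(h + 4)*(h^2 - h) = (h - 1)^2*(h + 4)*(h)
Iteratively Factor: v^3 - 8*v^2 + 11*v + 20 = (v + 1)*(v^2 - 9*v + 20) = (v - 5)*(v + 1)*(v - 4)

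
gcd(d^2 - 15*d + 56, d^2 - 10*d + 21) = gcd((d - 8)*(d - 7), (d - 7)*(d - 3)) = d - 7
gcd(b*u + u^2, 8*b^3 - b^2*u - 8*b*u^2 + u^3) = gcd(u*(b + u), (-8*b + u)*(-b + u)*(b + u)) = b + u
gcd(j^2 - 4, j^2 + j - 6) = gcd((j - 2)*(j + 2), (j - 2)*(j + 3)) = j - 2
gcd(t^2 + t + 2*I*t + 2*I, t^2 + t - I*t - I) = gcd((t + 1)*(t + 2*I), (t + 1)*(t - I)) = t + 1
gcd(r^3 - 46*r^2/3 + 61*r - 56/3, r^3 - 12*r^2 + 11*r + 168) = r^2 - 15*r + 56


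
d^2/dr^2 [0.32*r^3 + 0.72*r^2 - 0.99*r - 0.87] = 1.92*r + 1.44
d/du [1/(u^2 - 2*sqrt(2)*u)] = 2*(-u + sqrt(2))/(u^2*(u - 2*sqrt(2))^2)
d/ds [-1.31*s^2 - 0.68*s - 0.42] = -2.62*s - 0.68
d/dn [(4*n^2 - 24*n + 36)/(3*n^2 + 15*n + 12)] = 4*(11*n^2 - 10*n - 69)/(3*(n^4 + 10*n^3 + 33*n^2 + 40*n + 16))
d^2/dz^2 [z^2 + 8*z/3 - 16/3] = 2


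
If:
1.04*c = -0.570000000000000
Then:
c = -0.55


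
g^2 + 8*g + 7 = (g + 1)*(g + 7)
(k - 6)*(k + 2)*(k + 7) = k^3 + 3*k^2 - 40*k - 84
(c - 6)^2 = c^2 - 12*c + 36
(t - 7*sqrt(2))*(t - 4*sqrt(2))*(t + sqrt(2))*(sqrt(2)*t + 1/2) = sqrt(2)*t^4 - 39*t^3/2 + 29*sqrt(2)*t^2 + 129*t + 28*sqrt(2)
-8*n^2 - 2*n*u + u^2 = (-4*n + u)*(2*n + u)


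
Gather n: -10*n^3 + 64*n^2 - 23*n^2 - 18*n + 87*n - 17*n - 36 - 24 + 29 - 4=-10*n^3 + 41*n^2 + 52*n - 35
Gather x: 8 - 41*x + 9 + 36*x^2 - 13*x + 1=36*x^2 - 54*x + 18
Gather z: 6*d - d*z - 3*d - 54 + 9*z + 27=3*d + z*(9 - d) - 27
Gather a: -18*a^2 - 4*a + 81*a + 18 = -18*a^2 + 77*a + 18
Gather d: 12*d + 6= 12*d + 6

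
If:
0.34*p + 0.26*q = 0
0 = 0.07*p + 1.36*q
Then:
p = 0.00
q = 0.00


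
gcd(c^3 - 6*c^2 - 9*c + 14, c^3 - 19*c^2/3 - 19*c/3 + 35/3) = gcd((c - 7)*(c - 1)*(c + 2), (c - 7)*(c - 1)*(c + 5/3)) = c^2 - 8*c + 7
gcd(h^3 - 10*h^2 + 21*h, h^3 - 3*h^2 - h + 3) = h - 3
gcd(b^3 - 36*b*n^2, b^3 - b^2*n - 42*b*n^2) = b^2 + 6*b*n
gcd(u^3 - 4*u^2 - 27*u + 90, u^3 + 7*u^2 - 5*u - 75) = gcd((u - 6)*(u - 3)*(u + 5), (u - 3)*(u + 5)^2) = u^2 + 2*u - 15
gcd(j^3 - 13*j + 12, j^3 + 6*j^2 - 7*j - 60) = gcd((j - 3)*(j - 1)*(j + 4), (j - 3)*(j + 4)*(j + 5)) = j^2 + j - 12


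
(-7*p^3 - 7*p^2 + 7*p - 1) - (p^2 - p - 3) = -7*p^3 - 8*p^2 + 8*p + 2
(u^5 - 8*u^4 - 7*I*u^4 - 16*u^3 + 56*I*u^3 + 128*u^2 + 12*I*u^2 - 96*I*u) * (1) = u^5 - 8*u^4 - 7*I*u^4 - 16*u^3 + 56*I*u^3 + 128*u^2 + 12*I*u^2 - 96*I*u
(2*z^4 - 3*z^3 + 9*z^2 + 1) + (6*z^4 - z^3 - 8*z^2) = 8*z^4 - 4*z^3 + z^2 + 1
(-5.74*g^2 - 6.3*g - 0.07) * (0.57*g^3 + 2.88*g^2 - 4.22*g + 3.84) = -3.2718*g^5 - 20.1222*g^4 + 6.0389*g^3 + 4.3428*g^2 - 23.8966*g - 0.2688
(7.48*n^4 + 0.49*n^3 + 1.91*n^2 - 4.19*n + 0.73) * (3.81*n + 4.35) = 28.4988*n^5 + 34.4049*n^4 + 9.4086*n^3 - 7.6554*n^2 - 15.4452*n + 3.1755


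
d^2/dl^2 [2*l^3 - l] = 12*l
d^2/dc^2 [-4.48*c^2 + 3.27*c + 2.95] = -8.96000000000000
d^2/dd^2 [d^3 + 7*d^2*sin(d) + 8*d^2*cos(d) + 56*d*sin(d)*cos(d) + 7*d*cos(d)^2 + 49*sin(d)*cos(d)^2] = -7*d^2*sin(d) - 8*d^2*cos(d) - 32*d*sin(d) - 112*d*sin(2*d) + 28*d*cos(d) - 14*d*cos(2*d) + 6*d + 7*sin(d)/4 - 14*sin(2*d) - 441*sin(3*d)/4 + 16*cos(d) + 112*cos(2*d)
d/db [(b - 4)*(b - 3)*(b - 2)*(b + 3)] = 4*b^3 - 18*b^2 - 2*b + 54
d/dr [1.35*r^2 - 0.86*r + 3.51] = 2.7*r - 0.86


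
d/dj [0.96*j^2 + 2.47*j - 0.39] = 1.92*j + 2.47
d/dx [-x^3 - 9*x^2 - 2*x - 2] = -3*x^2 - 18*x - 2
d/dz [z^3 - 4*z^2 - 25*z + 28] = 3*z^2 - 8*z - 25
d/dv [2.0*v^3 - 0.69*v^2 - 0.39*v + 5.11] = 6.0*v^2 - 1.38*v - 0.39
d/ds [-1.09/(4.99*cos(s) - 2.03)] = -5.4391*sin(s)/(4.99*cos(s) - 2.03)^2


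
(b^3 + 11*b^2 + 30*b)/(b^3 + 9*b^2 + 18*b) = (b + 5)/(b + 3)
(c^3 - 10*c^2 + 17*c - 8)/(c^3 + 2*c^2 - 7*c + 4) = (c - 8)/(c + 4)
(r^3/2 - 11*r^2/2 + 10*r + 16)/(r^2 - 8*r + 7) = (r^3 - 11*r^2 + 20*r + 32)/(2*(r^2 - 8*r + 7))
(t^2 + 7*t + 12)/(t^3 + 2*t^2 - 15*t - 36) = (t + 4)/(t^2 - t - 12)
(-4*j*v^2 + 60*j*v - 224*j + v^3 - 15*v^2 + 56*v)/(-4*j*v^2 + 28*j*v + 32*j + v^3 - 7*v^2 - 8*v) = (v - 7)/(v + 1)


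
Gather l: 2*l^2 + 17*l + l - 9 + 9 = 2*l^2 + 18*l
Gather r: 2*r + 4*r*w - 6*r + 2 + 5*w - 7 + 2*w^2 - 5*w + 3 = r*(4*w - 4) + 2*w^2 - 2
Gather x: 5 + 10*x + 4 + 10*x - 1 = 20*x + 8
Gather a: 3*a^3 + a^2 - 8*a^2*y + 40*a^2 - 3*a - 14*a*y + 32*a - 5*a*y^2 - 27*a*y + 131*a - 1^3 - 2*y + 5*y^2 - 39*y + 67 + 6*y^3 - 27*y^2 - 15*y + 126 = 3*a^3 + a^2*(41 - 8*y) + a*(-5*y^2 - 41*y + 160) + 6*y^3 - 22*y^2 - 56*y + 192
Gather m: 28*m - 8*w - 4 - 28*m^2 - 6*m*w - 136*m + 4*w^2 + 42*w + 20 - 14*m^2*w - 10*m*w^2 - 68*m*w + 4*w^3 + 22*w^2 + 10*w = m^2*(-14*w - 28) + m*(-10*w^2 - 74*w - 108) + 4*w^3 + 26*w^2 + 44*w + 16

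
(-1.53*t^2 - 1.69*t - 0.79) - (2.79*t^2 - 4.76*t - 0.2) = -4.32*t^2 + 3.07*t - 0.59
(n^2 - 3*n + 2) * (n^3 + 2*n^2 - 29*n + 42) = n^5 - n^4 - 33*n^3 + 133*n^2 - 184*n + 84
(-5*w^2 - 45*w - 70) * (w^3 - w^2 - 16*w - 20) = -5*w^5 - 40*w^4 + 55*w^3 + 890*w^2 + 2020*w + 1400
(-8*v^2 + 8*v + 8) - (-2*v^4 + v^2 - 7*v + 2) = 2*v^4 - 9*v^2 + 15*v + 6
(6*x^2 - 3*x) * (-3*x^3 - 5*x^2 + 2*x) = -18*x^5 - 21*x^4 + 27*x^3 - 6*x^2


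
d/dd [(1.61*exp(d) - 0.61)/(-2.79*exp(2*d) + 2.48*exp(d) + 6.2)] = (4.4919*exp(2*d) - 3.4038*exp(d) + 11.4948)*exp(d)/(7.7841*exp(4*d) - 13.8384*exp(3*d) - 28.4456*exp(2*d) + 30.752*exp(d) + 38.44)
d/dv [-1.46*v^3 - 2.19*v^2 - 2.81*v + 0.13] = -4.38*v^2 - 4.38*v - 2.81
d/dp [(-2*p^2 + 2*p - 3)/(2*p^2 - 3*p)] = (2*p^2 + 12*p - 9)/(p^2*(4*p^2 - 12*p + 9))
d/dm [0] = 0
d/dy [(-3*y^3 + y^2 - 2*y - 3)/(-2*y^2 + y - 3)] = 3*(2*y^4 - 2*y^3 + 8*y^2 - 6*y + 3)/(4*y^4 - 4*y^3 + 13*y^2 - 6*y + 9)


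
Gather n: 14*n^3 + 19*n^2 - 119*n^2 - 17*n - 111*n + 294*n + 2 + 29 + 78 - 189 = 14*n^3 - 100*n^2 + 166*n - 80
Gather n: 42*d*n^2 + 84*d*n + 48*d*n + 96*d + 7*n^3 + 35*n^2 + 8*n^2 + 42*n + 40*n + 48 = 96*d + 7*n^3 + n^2*(42*d + 43) + n*(132*d + 82) + 48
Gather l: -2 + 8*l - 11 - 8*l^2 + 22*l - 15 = -8*l^2 + 30*l - 28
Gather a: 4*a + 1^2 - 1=4*a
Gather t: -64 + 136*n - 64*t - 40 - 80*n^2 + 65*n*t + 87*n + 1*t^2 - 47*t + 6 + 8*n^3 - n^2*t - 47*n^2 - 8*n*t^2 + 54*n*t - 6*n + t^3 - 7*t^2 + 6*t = 8*n^3 - 127*n^2 + 217*n + t^3 + t^2*(-8*n - 6) + t*(-n^2 + 119*n - 105) - 98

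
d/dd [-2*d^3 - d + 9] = -6*d^2 - 1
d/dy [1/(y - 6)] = -1/(y - 6)^2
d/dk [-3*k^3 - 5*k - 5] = -9*k^2 - 5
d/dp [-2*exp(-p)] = 2*exp(-p)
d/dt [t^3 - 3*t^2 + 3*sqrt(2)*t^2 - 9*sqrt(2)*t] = 3*t^2 - 6*t + 6*sqrt(2)*t - 9*sqrt(2)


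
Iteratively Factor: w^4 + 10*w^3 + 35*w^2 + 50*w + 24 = (w + 2)*(w^3 + 8*w^2 + 19*w + 12) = (w + 1)*(w + 2)*(w^2 + 7*w + 12) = (w + 1)*(w + 2)*(w + 3)*(w + 4)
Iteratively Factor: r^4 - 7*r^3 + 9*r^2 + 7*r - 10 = (r - 1)*(r^3 - 6*r^2 + 3*r + 10) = (r - 1)*(r + 1)*(r^2 - 7*r + 10) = (r - 5)*(r - 1)*(r + 1)*(r - 2)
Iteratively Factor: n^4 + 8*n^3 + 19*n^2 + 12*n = (n + 4)*(n^3 + 4*n^2 + 3*n) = (n + 1)*(n + 4)*(n^2 + 3*n) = (n + 1)*(n + 3)*(n + 4)*(n)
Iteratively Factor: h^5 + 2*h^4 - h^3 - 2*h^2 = (h + 1)*(h^4 + h^3 - 2*h^2) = h*(h + 1)*(h^3 + h^2 - 2*h) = h^2*(h + 1)*(h^2 + h - 2) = h^2*(h + 1)*(h + 2)*(h - 1)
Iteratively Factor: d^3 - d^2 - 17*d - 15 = (d + 1)*(d^2 - 2*d - 15) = (d + 1)*(d + 3)*(d - 5)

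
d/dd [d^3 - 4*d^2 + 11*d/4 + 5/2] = 3*d^2 - 8*d + 11/4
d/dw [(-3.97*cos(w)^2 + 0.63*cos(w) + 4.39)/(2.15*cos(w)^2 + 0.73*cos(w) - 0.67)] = (4.2526*cos(w)^2 + 13.5572*cos(w) + 3.6268)*sin(w)/(4.6225*cos(w)^4 + 3.139*cos(w)^3 - 2.3481*cos(w)^2 - 0.9782*cos(w) + 0.4489)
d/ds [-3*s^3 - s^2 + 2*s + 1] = -9*s^2 - 2*s + 2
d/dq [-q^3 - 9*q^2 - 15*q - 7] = -3*q^2 - 18*q - 15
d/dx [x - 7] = 1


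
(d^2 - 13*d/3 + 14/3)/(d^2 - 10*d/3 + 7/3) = (d - 2)/(d - 1)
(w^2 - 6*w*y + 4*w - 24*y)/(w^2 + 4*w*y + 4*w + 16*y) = (w - 6*y)/(w + 4*y)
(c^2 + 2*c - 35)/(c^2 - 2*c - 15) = (c + 7)/(c + 3)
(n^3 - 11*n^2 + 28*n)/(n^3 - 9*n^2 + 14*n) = (n - 4)/(n - 2)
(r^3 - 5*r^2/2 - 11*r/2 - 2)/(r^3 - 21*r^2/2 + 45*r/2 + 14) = (r + 1)/(r - 7)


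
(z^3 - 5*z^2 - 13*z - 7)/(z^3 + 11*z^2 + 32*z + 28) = (z^3 - 5*z^2 - 13*z - 7)/(z^3 + 11*z^2 + 32*z + 28)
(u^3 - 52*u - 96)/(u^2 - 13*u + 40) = (u^2 + 8*u + 12)/(u - 5)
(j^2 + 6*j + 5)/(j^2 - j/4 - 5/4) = 4*(j + 5)/(4*j - 5)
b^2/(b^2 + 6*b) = b/(b + 6)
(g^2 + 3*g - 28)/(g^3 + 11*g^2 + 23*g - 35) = (g - 4)/(g^2 + 4*g - 5)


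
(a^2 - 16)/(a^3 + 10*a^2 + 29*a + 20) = (a - 4)/(a^2 + 6*a + 5)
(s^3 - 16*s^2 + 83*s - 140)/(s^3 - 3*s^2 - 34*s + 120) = (s - 7)/(s + 6)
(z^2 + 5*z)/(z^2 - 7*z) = (z + 5)/(z - 7)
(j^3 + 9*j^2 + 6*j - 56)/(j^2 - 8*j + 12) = (j^2 + 11*j + 28)/(j - 6)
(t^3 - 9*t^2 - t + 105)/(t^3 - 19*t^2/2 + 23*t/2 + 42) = 2*(t^2 - 2*t - 15)/(2*t^2 - 5*t - 12)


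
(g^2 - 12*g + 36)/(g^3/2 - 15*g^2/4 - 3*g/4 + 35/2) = 4*(g^2 - 12*g + 36)/(2*g^3 - 15*g^2 - 3*g + 70)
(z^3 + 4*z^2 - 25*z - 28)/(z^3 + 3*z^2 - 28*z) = (z + 1)/z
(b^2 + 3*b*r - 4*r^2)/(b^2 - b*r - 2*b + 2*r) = (b + 4*r)/(b - 2)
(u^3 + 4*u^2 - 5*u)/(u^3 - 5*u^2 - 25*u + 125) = u*(u - 1)/(u^2 - 10*u + 25)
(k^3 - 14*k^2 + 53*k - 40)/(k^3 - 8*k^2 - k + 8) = (k - 5)/(k + 1)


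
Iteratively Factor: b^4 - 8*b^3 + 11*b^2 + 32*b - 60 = (b + 2)*(b^3 - 10*b^2 + 31*b - 30) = (b - 2)*(b + 2)*(b^2 - 8*b + 15) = (b - 3)*(b - 2)*(b + 2)*(b - 5)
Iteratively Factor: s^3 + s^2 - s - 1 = (s - 1)*(s^2 + 2*s + 1) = (s - 1)*(s + 1)*(s + 1)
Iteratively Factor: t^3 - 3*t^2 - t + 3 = (t - 1)*(t^2 - 2*t - 3) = (t - 3)*(t - 1)*(t + 1)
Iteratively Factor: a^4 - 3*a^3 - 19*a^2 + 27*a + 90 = (a - 3)*(a^3 - 19*a - 30) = (a - 5)*(a - 3)*(a^2 + 5*a + 6) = (a - 5)*(a - 3)*(a + 3)*(a + 2)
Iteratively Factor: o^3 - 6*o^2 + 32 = (o - 4)*(o^2 - 2*o - 8) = (o - 4)*(o + 2)*(o - 4)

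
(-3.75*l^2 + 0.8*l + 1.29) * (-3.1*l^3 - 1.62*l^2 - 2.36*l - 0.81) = 11.625*l^5 + 3.595*l^4 + 3.555*l^3 - 0.9403*l^2 - 3.6924*l - 1.0449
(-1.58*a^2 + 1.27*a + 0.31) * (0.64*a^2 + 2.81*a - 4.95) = -1.0112*a^4 - 3.627*a^3 + 11.5881*a^2 - 5.4154*a - 1.5345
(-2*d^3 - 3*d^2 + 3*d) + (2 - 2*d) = -2*d^3 - 3*d^2 + d + 2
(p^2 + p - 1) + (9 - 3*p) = p^2 - 2*p + 8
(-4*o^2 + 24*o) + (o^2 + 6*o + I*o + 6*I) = -3*o^2 + 30*o + I*o + 6*I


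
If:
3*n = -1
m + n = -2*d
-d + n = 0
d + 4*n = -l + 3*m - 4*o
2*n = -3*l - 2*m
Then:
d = -1/3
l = -4/9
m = 1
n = -1/3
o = 23/18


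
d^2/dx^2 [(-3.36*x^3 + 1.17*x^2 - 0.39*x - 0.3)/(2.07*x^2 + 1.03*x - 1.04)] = (-1.4210854715202e-14*x^5 - 1.06581410364015e-14*x^4 - 29.9274*x^3 + 28.995228*x^2 - 30.680388*x - 0.232811999999999)/(8.869743*x^6 + 13.240341*x^5 - 6.780699*x^4 - 12.211577*x^3 + 3.406728*x^2 + 3.342144*x - 1.124864)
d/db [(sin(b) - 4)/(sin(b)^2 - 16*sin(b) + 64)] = -sin(2*b)/(2*(sin(b) - 8)^3)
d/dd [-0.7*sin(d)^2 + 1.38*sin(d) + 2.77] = (1.38 - 1.4*sin(d))*cos(d)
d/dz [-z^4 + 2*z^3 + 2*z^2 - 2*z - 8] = -4*z^3 + 6*z^2 + 4*z - 2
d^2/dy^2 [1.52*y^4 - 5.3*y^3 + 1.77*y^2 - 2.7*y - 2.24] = 18.24*y^2 - 31.8*y + 3.54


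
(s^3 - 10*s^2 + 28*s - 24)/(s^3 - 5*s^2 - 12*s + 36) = (s - 2)/(s + 3)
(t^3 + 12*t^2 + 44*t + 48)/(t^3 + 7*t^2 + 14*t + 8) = (t + 6)/(t + 1)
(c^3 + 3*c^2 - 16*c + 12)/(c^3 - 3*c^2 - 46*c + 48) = (c - 2)/(c - 8)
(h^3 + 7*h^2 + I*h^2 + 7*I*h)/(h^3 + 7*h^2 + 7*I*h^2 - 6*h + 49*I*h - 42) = h/(h + 6*I)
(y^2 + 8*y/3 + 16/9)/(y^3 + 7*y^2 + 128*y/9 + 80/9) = (3*y + 4)/(3*y^2 + 17*y + 20)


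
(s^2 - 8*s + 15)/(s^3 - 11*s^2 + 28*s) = (s^2 - 8*s + 15)/(s*(s^2 - 11*s + 28))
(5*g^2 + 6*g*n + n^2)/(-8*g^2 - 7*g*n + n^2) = (-5*g - n)/(8*g - n)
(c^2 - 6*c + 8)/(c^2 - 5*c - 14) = (-c^2 + 6*c - 8)/(-c^2 + 5*c + 14)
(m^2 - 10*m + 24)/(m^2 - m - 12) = (m - 6)/(m + 3)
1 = 1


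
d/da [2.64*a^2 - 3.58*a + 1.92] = 5.28*a - 3.58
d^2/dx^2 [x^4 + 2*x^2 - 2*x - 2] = 12*x^2 + 4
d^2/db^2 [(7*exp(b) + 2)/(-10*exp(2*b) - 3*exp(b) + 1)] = (-700*exp(4*b) - 590*exp(3*b) - 600*exp(2*b) - 119*exp(b) - 13)*exp(b)/(1000*exp(6*b) + 900*exp(5*b) - 30*exp(4*b) - 153*exp(3*b) + 3*exp(2*b) + 9*exp(b) - 1)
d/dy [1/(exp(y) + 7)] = -exp(y)/(exp(y) + 7)^2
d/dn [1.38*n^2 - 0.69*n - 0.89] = 2.76*n - 0.69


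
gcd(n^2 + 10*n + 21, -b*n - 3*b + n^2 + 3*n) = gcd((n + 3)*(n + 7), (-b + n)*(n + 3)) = n + 3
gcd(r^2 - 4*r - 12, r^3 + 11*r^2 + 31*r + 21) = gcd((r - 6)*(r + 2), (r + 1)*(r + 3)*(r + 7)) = 1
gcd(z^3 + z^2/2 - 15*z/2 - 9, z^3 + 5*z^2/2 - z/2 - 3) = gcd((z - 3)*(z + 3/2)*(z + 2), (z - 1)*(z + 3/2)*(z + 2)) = z^2 + 7*z/2 + 3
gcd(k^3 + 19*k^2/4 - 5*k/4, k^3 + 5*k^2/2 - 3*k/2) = k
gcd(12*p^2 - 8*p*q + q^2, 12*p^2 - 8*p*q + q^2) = 12*p^2 - 8*p*q + q^2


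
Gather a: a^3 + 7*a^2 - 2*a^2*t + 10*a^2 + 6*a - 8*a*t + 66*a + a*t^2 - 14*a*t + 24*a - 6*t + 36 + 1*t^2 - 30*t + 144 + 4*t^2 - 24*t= a^3 + a^2*(17 - 2*t) + a*(t^2 - 22*t + 96) + 5*t^2 - 60*t + 180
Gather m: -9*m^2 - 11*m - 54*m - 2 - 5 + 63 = -9*m^2 - 65*m + 56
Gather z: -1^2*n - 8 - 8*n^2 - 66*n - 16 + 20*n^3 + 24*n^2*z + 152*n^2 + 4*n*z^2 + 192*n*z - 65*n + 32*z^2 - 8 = 20*n^3 + 144*n^2 - 132*n + z^2*(4*n + 32) + z*(24*n^2 + 192*n) - 32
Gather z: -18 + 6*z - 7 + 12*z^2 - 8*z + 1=12*z^2 - 2*z - 24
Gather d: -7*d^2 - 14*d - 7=-7*d^2 - 14*d - 7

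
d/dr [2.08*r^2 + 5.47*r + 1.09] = 4.16*r + 5.47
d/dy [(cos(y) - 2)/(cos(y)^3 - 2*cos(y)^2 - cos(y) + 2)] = 2*cos(y)/sin(y)^3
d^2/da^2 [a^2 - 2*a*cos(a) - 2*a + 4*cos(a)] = 2*a*cos(a) - 4*sqrt(2)*cos(a + pi/4) + 2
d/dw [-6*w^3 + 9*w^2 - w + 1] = -18*w^2 + 18*w - 1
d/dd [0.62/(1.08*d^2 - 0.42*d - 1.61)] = (0.2604 - 1.3392*d)/(-1.08*d^2 + 0.42*d + 1.61)^2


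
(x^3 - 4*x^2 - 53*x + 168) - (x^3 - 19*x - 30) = -4*x^2 - 34*x + 198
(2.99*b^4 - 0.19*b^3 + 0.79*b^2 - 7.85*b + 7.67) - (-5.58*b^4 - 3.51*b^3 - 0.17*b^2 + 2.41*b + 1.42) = 8.57*b^4 + 3.32*b^3 + 0.96*b^2 - 10.26*b + 6.25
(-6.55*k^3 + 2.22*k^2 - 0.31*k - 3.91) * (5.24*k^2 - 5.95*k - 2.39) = -34.322*k^5 + 50.6053*k^4 + 0.821099999999999*k^3 - 23.9497*k^2 + 24.0054*k + 9.3449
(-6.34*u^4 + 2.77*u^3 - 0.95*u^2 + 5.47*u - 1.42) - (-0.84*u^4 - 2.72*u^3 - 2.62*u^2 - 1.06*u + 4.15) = -5.5*u^4 + 5.49*u^3 + 1.67*u^2 + 6.53*u - 5.57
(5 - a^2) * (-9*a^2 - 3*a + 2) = 9*a^4 + 3*a^3 - 47*a^2 - 15*a + 10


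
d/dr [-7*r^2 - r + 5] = -14*r - 1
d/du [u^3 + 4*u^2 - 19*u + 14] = 3*u^2 + 8*u - 19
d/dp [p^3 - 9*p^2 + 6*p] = 3*p^2 - 18*p + 6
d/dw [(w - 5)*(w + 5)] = 2*w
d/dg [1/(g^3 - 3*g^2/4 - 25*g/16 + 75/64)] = 256*(-48*g^2 + 24*g + 25)/(64*g^3 - 48*g^2 - 100*g + 75)^2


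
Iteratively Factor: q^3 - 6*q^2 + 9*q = (q - 3)*(q^2 - 3*q) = (q - 3)^2*(q)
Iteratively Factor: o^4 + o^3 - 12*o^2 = (o)*(o^3 + o^2 - 12*o) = o*(o + 4)*(o^2 - 3*o) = o*(o - 3)*(o + 4)*(o)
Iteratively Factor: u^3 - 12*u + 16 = (u - 2)*(u^2 + 2*u - 8) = (u - 2)*(u + 4)*(u - 2)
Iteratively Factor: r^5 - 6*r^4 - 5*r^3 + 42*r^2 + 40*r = (r - 4)*(r^4 - 2*r^3 - 13*r^2 - 10*r) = (r - 4)*(r + 2)*(r^3 - 4*r^2 - 5*r) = r*(r - 4)*(r + 2)*(r^2 - 4*r - 5) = r*(r - 4)*(r + 1)*(r + 2)*(r - 5)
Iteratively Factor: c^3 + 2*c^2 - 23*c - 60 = (c + 4)*(c^2 - 2*c - 15) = (c - 5)*(c + 4)*(c + 3)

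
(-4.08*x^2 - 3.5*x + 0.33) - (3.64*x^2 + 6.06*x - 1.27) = -7.72*x^2 - 9.56*x + 1.6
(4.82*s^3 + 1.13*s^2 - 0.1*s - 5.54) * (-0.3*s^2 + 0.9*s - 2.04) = -1.446*s^5 + 3.999*s^4 - 8.7858*s^3 - 0.7332*s^2 - 4.782*s + 11.3016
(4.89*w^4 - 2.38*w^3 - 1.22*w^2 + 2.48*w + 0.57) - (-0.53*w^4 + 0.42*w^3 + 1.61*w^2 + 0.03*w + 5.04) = 5.42*w^4 - 2.8*w^3 - 2.83*w^2 + 2.45*w - 4.47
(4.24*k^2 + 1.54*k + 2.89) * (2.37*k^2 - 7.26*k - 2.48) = 10.0488*k^4 - 27.1326*k^3 - 14.8463*k^2 - 24.8006*k - 7.1672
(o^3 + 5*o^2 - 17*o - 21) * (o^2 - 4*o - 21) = o^5 + o^4 - 58*o^3 - 58*o^2 + 441*o + 441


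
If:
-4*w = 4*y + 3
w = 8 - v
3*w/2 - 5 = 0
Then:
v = 14/3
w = 10/3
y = -49/12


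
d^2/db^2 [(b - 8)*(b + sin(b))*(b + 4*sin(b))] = -5*b^2*sin(b) + 40*b*sin(b) + 20*b*cos(b) + 8*b*cos(2*b) + 6*b + 10*sin(b) + 8*sin(2*b) - 80*cos(b) - 64*cos(2*b) - 16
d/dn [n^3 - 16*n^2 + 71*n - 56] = 3*n^2 - 32*n + 71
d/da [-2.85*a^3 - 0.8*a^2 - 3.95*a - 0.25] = -8.55*a^2 - 1.6*a - 3.95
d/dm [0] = 0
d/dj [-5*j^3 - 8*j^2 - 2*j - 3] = -15*j^2 - 16*j - 2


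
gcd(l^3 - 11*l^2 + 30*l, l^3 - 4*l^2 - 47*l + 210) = l^2 - 11*l + 30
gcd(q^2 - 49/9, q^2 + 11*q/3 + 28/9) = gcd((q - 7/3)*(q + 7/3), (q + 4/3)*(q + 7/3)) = q + 7/3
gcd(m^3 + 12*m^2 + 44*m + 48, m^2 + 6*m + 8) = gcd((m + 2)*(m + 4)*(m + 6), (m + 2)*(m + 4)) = m^2 + 6*m + 8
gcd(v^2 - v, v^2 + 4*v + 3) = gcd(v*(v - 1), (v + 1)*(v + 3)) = 1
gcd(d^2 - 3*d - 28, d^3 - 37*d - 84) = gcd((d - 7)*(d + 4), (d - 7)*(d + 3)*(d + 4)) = d^2 - 3*d - 28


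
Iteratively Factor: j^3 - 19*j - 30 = (j + 3)*(j^2 - 3*j - 10) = (j + 2)*(j + 3)*(j - 5)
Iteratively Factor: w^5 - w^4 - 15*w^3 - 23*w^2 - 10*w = (w - 5)*(w^4 + 4*w^3 + 5*w^2 + 2*w) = (w - 5)*(w + 1)*(w^3 + 3*w^2 + 2*w) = w*(w - 5)*(w + 1)*(w^2 + 3*w + 2) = w*(w - 5)*(w + 1)^2*(w + 2)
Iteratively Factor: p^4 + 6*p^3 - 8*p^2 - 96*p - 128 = (p + 4)*(p^3 + 2*p^2 - 16*p - 32) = (p - 4)*(p + 4)*(p^2 + 6*p + 8) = (p - 4)*(p + 2)*(p + 4)*(p + 4)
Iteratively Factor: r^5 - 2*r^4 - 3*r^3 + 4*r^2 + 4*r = (r)*(r^4 - 2*r^3 - 3*r^2 + 4*r + 4) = r*(r + 1)*(r^3 - 3*r^2 + 4) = r*(r + 1)^2*(r^2 - 4*r + 4) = r*(r - 2)*(r + 1)^2*(r - 2)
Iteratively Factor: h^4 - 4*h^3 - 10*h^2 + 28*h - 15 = (h + 3)*(h^3 - 7*h^2 + 11*h - 5) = (h - 1)*(h + 3)*(h^2 - 6*h + 5) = (h - 5)*(h - 1)*(h + 3)*(h - 1)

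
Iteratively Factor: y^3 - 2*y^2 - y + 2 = (y - 2)*(y^2 - 1) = (y - 2)*(y - 1)*(y + 1)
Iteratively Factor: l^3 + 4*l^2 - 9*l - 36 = (l - 3)*(l^2 + 7*l + 12) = (l - 3)*(l + 3)*(l + 4)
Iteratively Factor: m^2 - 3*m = (m - 3)*(m)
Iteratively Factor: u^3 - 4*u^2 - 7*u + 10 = (u - 5)*(u^2 + u - 2) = (u - 5)*(u - 1)*(u + 2)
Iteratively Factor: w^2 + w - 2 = (w + 2)*(w - 1)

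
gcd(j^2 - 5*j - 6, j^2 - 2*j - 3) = j + 1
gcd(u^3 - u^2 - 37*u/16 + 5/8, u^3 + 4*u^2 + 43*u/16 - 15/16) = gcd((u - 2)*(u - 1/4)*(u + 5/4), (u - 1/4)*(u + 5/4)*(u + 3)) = u^2 + u - 5/16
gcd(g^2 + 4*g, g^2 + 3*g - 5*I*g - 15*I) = 1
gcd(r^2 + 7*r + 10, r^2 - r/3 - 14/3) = r + 2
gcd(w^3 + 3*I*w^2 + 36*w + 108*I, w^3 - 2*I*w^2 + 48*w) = w + 6*I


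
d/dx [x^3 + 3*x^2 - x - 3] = 3*x^2 + 6*x - 1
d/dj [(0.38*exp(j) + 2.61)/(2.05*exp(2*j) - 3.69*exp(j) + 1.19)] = (-0.779*exp(2*j) - 10.701*exp(j) + 10.0831)*exp(j)/(4.2025*exp(4*j) - 15.129*exp(3*j) + 18.4951*exp(2*j) - 8.7822*exp(j) + 1.4161)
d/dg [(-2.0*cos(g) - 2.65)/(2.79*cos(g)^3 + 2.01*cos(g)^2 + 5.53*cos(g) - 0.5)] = -(11.16*cos(g)^3 + 26.2005*cos(g)^2 + 10.653*cos(g) + 15.6545)*sin(g)/(2.79*cos(g)^3 + 2.01*cos(g)^2 + 5.53*cos(g) - 0.5)^2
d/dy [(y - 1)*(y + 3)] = 2*y + 2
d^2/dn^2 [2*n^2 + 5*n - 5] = 4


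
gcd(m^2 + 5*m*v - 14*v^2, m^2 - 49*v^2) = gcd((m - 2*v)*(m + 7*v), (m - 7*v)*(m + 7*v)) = m + 7*v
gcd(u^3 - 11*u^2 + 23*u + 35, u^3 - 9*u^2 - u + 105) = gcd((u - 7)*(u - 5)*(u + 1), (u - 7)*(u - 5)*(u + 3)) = u^2 - 12*u + 35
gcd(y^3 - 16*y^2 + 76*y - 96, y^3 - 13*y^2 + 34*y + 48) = y^2 - 14*y + 48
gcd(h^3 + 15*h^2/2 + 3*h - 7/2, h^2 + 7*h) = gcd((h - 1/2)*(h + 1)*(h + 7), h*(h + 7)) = h + 7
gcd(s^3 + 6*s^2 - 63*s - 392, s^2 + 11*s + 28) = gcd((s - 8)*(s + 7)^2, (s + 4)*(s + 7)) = s + 7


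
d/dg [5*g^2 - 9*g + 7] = 10*g - 9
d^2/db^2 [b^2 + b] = 2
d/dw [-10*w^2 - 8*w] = -20*w - 8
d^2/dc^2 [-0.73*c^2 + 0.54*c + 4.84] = -1.46000000000000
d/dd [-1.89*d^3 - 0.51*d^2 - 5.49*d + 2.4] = -5.67*d^2 - 1.02*d - 5.49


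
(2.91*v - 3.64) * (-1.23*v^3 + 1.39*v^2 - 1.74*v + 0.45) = -3.5793*v^4 + 8.5221*v^3 - 10.123*v^2 + 7.6431*v - 1.638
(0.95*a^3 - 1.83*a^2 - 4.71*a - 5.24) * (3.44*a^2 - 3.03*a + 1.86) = 3.268*a^5 - 9.1737*a^4 - 8.8905*a^3 - 7.1581*a^2 + 7.1166*a - 9.7464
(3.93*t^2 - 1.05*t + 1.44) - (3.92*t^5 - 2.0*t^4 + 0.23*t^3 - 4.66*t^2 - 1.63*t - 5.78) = -3.92*t^5 + 2.0*t^4 - 0.23*t^3 + 8.59*t^2 + 0.58*t + 7.22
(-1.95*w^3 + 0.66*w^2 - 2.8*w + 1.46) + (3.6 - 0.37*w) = -1.95*w^3 + 0.66*w^2 - 3.17*w + 5.06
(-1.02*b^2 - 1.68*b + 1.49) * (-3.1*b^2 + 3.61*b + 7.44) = 3.162*b^4 + 1.5258*b^3 - 18.2726*b^2 - 7.1203*b + 11.0856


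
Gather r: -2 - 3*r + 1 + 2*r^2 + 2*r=2*r^2 - r - 1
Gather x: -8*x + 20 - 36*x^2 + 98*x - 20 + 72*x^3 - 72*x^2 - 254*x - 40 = 72*x^3 - 108*x^2 - 164*x - 40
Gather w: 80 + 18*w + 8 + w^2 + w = w^2 + 19*w + 88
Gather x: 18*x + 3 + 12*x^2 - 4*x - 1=12*x^2 + 14*x + 2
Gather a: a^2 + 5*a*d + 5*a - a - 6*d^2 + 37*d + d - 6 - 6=a^2 + a*(5*d + 4) - 6*d^2 + 38*d - 12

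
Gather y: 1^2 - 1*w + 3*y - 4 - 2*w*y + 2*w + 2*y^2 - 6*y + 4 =w + 2*y^2 + y*(-2*w - 3) + 1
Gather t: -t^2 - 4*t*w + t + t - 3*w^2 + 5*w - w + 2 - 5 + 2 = -t^2 + t*(2 - 4*w) - 3*w^2 + 4*w - 1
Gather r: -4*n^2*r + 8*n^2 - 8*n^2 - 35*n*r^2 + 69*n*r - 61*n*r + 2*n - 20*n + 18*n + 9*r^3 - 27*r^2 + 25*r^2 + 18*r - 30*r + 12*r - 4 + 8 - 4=9*r^3 + r^2*(-35*n - 2) + r*(-4*n^2 + 8*n)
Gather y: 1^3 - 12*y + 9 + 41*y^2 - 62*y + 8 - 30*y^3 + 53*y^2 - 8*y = -30*y^3 + 94*y^2 - 82*y + 18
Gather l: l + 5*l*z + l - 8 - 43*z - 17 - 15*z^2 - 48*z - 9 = l*(5*z + 2) - 15*z^2 - 91*z - 34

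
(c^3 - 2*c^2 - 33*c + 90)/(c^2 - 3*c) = c + 1 - 30/c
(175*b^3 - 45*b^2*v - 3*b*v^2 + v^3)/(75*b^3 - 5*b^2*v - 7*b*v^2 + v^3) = (7*b + v)/(3*b + v)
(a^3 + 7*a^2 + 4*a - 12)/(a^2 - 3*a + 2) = (a^2 + 8*a + 12)/(a - 2)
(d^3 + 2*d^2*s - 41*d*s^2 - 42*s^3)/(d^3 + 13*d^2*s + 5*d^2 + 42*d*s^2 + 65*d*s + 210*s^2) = (d^2 - 5*d*s - 6*s^2)/(d^2 + 6*d*s + 5*d + 30*s)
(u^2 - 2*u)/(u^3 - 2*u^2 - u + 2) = u/(u^2 - 1)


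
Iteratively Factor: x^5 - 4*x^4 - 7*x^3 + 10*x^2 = (x - 1)*(x^4 - 3*x^3 - 10*x^2) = (x - 1)*(x + 2)*(x^3 - 5*x^2) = x*(x - 1)*(x + 2)*(x^2 - 5*x) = x^2*(x - 1)*(x + 2)*(x - 5)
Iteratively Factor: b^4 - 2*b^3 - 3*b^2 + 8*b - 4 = (b + 2)*(b^3 - 4*b^2 + 5*b - 2) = (b - 1)*(b + 2)*(b^2 - 3*b + 2) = (b - 1)^2*(b + 2)*(b - 2)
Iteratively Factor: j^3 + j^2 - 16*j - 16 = (j + 1)*(j^2 - 16) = (j + 1)*(j + 4)*(j - 4)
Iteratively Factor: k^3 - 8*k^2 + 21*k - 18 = (k - 2)*(k^2 - 6*k + 9) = (k - 3)*(k - 2)*(k - 3)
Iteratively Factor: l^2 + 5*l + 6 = (l + 3)*(l + 2)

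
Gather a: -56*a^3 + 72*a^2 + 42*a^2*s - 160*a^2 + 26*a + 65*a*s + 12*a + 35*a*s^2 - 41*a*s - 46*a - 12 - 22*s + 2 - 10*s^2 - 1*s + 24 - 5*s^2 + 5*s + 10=-56*a^3 + a^2*(42*s - 88) + a*(35*s^2 + 24*s - 8) - 15*s^2 - 18*s + 24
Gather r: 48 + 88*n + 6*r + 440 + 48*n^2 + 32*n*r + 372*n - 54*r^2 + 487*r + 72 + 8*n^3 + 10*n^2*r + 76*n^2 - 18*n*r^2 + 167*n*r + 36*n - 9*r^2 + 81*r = 8*n^3 + 124*n^2 + 496*n + r^2*(-18*n - 63) + r*(10*n^2 + 199*n + 574) + 560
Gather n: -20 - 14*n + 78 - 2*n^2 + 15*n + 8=-2*n^2 + n + 66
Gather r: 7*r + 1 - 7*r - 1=0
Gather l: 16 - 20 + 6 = 2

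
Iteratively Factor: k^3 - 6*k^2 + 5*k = (k - 1)*(k^2 - 5*k) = k*(k - 1)*(k - 5)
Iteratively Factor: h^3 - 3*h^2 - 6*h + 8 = (h + 2)*(h^2 - 5*h + 4) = (h - 1)*(h + 2)*(h - 4)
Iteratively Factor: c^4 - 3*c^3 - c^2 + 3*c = (c + 1)*(c^3 - 4*c^2 + 3*c) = (c - 3)*(c + 1)*(c^2 - c) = c*(c - 3)*(c + 1)*(c - 1)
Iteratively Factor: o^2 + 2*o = (o + 2)*(o)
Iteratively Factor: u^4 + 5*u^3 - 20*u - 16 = (u + 4)*(u^3 + u^2 - 4*u - 4) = (u - 2)*(u + 4)*(u^2 + 3*u + 2) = (u - 2)*(u + 2)*(u + 4)*(u + 1)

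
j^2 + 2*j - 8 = (j - 2)*(j + 4)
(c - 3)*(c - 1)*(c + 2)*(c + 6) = c^4 + 4*c^3 - 17*c^2 - 24*c + 36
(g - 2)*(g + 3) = g^2 + g - 6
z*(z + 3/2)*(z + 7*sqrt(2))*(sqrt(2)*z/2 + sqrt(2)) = sqrt(2)*z^4/2 + 7*sqrt(2)*z^3/4 + 7*z^3 + 3*sqrt(2)*z^2/2 + 49*z^2/2 + 21*z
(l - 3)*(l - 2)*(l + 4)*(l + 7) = l^4 + 6*l^3 - 21*l^2 - 74*l + 168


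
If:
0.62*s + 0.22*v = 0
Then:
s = -0.354838709677419*v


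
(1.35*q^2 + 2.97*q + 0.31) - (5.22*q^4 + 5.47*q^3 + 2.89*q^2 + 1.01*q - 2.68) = -5.22*q^4 - 5.47*q^3 - 1.54*q^2 + 1.96*q + 2.99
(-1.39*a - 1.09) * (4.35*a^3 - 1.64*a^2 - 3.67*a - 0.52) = -6.0465*a^4 - 2.4619*a^3 + 6.8889*a^2 + 4.7231*a + 0.5668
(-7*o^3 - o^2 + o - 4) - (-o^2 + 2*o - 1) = -7*o^3 - o - 3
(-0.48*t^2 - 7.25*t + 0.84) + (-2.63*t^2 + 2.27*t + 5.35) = -3.11*t^2 - 4.98*t + 6.19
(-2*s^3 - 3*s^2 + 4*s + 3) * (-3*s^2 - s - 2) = 6*s^5 + 11*s^4 - 5*s^3 - 7*s^2 - 11*s - 6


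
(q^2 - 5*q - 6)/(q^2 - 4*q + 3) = (q^2 - 5*q - 6)/(q^2 - 4*q + 3)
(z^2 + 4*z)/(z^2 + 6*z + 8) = z/(z + 2)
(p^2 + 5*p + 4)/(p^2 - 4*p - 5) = (p + 4)/(p - 5)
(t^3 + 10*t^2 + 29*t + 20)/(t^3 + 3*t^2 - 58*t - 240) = (t^2 + 5*t + 4)/(t^2 - 2*t - 48)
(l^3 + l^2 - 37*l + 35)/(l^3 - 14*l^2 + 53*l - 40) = (l + 7)/(l - 8)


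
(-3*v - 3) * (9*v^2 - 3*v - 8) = -27*v^3 - 18*v^2 + 33*v + 24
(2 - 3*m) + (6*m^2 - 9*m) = 6*m^2 - 12*m + 2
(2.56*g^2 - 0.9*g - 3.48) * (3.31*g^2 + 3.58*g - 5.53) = 8.4736*g^4 + 6.1858*g^3 - 28.8976*g^2 - 7.4814*g + 19.2444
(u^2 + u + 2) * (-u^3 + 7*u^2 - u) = -u^5 + 6*u^4 + 4*u^3 + 13*u^2 - 2*u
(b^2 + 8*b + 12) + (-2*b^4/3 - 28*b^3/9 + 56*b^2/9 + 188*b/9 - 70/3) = -2*b^4/3 - 28*b^3/9 + 65*b^2/9 + 260*b/9 - 34/3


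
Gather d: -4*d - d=-5*d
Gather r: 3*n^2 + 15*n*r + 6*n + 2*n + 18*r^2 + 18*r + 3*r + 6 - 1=3*n^2 + 8*n + 18*r^2 + r*(15*n + 21) + 5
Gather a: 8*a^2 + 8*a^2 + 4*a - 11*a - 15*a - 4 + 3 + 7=16*a^2 - 22*a + 6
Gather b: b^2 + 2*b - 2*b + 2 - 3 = b^2 - 1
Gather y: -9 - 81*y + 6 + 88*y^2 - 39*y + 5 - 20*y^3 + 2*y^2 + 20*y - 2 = -20*y^3 + 90*y^2 - 100*y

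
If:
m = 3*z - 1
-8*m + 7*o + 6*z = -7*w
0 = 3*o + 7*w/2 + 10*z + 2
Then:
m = 3*z - 1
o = 38*z - 4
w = 20/7 - 248*z/7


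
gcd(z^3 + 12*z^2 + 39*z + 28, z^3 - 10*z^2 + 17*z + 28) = z + 1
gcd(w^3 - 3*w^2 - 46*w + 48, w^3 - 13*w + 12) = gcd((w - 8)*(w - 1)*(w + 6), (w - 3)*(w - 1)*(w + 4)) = w - 1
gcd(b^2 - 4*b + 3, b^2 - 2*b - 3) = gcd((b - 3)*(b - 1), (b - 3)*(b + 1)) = b - 3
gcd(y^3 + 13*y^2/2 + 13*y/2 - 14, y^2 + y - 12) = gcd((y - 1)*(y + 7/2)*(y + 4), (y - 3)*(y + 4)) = y + 4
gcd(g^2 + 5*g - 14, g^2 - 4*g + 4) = g - 2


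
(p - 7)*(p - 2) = p^2 - 9*p + 14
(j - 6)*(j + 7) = j^2 + j - 42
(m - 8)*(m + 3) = m^2 - 5*m - 24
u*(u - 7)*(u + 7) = u^3 - 49*u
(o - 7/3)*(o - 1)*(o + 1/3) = o^3 - 3*o^2 + 11*o/9 + 7/9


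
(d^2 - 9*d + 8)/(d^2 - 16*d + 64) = (d - 1)/(d - 8)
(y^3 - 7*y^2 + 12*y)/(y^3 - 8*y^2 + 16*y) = (y - 3)/(y - 4)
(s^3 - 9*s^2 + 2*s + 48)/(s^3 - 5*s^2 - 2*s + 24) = (s - 8)/(s - 4)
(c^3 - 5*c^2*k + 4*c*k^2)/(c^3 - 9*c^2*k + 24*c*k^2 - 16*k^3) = c/(c - 4*k)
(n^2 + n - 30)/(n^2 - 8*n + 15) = (n + 6)/(n - 3)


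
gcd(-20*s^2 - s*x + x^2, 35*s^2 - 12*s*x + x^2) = -5*s + x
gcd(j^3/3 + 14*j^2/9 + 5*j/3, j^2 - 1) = 1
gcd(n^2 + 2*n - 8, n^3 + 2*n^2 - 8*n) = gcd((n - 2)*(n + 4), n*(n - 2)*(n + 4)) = n^2 + 2*n - 8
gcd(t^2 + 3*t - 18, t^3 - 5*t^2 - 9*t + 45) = t - 3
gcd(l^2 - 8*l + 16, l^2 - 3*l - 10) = 1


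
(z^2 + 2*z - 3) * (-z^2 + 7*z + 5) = -z^4 + 5*z^3 + 22*z^2 - 11*z - 15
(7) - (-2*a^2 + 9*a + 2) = 2*a^2 - 9*a + 5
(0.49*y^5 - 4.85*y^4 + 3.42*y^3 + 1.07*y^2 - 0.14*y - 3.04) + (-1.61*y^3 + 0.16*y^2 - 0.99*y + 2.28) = 0.49*y^5 - 4.85*y^4 + 1.81*y^3 + 1.23*y^2 - 1.13*y - 0.76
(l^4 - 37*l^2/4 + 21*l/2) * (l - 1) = l^5 - l^4 - 37*l^3/4 + 79*l^2/4 - 21*l/2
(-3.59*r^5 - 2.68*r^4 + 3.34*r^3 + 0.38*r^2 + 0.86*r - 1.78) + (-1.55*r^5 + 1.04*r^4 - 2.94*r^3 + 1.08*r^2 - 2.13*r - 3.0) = -5.14*r^5 - 1.64*r^4 + 0.4*r^3 + 1.46*r^2 - 1.27*r - 4.78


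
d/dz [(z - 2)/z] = 2/z^2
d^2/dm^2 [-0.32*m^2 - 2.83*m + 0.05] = -0.640000000000000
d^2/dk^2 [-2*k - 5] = 0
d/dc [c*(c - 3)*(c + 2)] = 3*c^2 - 2*c - 6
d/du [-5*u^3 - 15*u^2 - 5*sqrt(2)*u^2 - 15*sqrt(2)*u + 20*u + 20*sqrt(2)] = -15*u^2 - 30*u - 10*sqrt(2)*u - 15*sqrt(2) + 20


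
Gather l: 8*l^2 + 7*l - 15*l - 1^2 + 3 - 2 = 8*l^2 - 8*l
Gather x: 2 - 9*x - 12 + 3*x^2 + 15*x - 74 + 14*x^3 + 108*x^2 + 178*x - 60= 14*x^3 + 111*x^2 + 184*x - 144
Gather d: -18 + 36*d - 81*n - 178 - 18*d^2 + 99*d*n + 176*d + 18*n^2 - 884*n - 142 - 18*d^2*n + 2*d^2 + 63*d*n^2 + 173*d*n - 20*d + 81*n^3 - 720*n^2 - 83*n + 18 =d^2*(-18*n - 16) + d*(63*n^2 + 272*n + 192) + 81*n^3 - 702*n^2 - 1048*n - 320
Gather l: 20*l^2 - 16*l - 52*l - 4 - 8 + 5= 20*l^2 - 68*l - 7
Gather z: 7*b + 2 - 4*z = 7*b - 4*z + 2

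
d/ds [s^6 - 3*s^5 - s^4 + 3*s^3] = s^2*(6*s^3 - 15*s^2 - 4*s + 9)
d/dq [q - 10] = 1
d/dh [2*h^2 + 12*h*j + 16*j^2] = 4*h + 12*j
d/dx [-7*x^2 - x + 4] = -14*x - 1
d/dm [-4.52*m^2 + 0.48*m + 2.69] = 0.48 - 9.04*m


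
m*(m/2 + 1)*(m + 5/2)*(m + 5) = m^4/2 + 19*m^3/4 + 55*m^2/4 + 25*m/2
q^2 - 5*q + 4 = (q - 4)*(q - 1)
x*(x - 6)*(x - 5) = x^3 - 11*x^2 + 30*x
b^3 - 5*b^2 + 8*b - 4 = (b - 2)^2*(b - 1)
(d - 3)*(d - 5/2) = d^2 - 11*d/2 + 15/2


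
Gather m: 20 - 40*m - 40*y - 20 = -40*m - 40*y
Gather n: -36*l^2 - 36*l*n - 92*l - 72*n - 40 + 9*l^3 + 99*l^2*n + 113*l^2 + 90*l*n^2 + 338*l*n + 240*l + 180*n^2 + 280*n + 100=9*l^3 + 77*l^2 + 148*l + n^2*(90*l + 180) + n*(99*l^2 + 302*l + 208) + 60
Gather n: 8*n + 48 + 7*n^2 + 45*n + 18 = 7*n^2 + 53*n + 66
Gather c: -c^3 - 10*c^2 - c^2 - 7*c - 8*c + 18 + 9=-c^3 - 11*c^2 - 15*c + 27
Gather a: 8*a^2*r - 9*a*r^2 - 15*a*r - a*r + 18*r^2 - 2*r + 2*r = 8*a^2*r + a*(-9*r^2 - 16*r) + 18*r^2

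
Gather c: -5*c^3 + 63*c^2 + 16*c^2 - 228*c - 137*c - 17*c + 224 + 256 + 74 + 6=-5*c^3 + 79*c^2 - 382*c + 560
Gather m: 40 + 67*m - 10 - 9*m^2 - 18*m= -9*m^2 + 49*m + 30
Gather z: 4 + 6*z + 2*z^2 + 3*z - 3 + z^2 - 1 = 3*z^2 + 9*z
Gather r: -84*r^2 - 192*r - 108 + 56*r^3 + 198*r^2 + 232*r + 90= 56*r^3 + 114*r^2 + 40*r - 18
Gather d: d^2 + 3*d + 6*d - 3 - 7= d^2 + 9*d - 10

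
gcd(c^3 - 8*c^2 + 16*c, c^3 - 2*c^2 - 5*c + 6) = 1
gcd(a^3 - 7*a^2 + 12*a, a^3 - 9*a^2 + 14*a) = a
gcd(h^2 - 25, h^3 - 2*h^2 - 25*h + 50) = h^2 - 25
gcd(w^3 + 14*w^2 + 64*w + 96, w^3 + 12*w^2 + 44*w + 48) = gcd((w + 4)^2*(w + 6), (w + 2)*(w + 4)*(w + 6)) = w^2 + 10*w + 24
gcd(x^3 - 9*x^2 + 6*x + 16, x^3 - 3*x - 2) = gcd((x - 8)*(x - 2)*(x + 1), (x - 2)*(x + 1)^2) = x^2 - x - 2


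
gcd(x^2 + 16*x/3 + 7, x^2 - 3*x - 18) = x + 3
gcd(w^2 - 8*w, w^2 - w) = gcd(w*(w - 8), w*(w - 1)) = w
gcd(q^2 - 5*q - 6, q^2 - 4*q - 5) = q + 1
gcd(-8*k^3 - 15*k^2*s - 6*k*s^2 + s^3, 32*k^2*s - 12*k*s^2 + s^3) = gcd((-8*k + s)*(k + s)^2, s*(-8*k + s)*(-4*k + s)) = -8*k + s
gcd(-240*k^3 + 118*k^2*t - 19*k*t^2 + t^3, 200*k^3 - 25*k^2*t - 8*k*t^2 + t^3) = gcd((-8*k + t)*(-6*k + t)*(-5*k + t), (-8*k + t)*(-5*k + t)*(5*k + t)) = 40*k^2 - 13*k*t + t^2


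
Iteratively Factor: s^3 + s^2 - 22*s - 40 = (s - 5)*(s^2 + 6*s + 8) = (s - 5)*(s + 2)*(s + 4)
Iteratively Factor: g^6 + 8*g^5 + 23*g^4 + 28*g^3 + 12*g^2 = (g + 2)*(g^5 + 6*g^4 + 11*g^3 + 6*g^2) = g*(g + 2)*(g^4 + 6*g^3 + 11*g^2 + 6*g) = g*(g + 2)^2*(g^3 + 4*g^2 + 3*g) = g*(g + 1)*(g + 2)^2*(g^2 + 3*g) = g^2*(g + 1)*(g + 2)^2*(g + 3)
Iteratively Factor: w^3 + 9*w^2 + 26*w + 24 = (w + 2)*(w^2 + 7*w + 12) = (w + 2)*(w + 3)*(w + 4)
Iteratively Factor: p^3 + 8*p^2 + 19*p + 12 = (p + 4)*(p^2 + 4*p + 3) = (p + 3)*(p + 4)*(p + 1)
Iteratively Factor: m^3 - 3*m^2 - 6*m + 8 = (m - 4)*(m^2 + m - 2) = (m - 4)*(m - 1)*(m + 2)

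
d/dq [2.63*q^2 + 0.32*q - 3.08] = 5.26*q + 0.32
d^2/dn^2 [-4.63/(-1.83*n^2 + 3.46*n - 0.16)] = (-31.010814*n^2 + 58.632468*n + 4.63*(3.66*n - 3.46)*(7.32*n - 6.92) - 2.711328)/(1.83*n^2 - 3.46*n + 0.16)^3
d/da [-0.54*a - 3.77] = -0.540000000000000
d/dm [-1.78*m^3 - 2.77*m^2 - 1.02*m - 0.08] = -5.34*m^2 - 5.54*m - 1.02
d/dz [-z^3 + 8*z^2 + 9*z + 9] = -3*z^2 + 16*z + 9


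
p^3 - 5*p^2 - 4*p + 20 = (p - 5)*(p - 2)*(p + 2)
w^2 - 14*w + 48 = (w - 8)*(w - 6)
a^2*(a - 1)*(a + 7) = a^4 + 6*a^3 - 7*a^2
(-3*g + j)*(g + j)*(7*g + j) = -21*g^3 - 17*g^2*j + 5*g*j^2 + j^3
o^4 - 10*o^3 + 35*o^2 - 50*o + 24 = (o - 4)*(o - 3)*(o - 2)*(o - 1)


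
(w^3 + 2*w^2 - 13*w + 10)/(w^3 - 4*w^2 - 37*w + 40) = (w - 2)/(w - 8)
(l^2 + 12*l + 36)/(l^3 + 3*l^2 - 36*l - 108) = (l + 6)/(l^2 - 3*l - 18)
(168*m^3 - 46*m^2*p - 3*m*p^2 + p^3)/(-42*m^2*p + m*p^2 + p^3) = (-4*m + p)/p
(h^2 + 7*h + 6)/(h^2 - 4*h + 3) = (h^2 + 7*h + 6)/(h^2 - 4*h + 3)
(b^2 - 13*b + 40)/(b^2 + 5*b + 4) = (b^2 - 13*b + 40)/(b^2 + 5*b + 4)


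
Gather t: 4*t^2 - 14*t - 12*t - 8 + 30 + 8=4*t^2 - 26*t + 30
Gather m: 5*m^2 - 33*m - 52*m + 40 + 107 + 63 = 5*m^2 - 85*m + 210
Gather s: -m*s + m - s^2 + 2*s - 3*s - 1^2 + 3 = m - s^2 + s*(-m - 1) + 2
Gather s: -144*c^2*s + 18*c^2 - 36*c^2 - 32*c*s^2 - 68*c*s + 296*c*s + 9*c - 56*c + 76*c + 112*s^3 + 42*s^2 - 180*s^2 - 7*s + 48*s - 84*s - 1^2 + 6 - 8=-18*c^2 + 29*c + 112*s^3 + s^2*(-32*c - 138) + s*(-144*c^2 + 228*c - 43) - 3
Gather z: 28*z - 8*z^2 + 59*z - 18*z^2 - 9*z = -26*z^2 + 78*z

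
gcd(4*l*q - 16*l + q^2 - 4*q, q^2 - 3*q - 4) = q - 4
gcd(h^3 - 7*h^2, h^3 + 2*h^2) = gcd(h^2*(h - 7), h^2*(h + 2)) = h^2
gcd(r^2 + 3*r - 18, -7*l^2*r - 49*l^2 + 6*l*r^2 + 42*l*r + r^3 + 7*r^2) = 1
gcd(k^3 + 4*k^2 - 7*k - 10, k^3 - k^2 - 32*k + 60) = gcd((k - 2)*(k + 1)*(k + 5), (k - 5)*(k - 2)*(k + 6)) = k - 2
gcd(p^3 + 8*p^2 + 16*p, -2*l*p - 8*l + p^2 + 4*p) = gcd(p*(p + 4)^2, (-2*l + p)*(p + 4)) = p + 4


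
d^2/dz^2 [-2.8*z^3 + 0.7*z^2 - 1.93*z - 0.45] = 1.4 - 16.8*z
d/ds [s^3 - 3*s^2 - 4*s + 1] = 3*s^2 - 6*s - 4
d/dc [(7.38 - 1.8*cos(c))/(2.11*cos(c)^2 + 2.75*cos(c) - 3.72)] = (-3.798*cos(c)^2 + 31.1436*cos(c) + 13.599)*sin(c)/(4.4521*cos(c)^4 + 11.605*cos(c)^3 - 8.1359*cos(c)^2 - 20.46*cos(c) + 13.8384)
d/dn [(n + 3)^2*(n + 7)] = (n + 3)*(3*n + 17)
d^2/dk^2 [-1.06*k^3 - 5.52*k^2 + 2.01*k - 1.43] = -6.36*k - 11.04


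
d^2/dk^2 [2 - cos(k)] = cos(k)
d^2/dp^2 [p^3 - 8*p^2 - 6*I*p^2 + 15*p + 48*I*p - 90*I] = 6*p - 16 - 12*I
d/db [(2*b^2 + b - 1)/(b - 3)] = 2*(b^2 - 6*b - 1)/(b^2 - 6*b + 9)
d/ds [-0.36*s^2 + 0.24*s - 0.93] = 0.24 - 0.72*s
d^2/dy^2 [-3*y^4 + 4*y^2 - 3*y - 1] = 8 - 36*y^2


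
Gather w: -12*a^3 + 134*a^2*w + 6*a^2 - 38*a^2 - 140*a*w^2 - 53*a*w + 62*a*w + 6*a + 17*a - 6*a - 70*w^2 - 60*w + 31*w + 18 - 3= -12*a^3 - 32*a^2 + 17*a + w^2*(-140*a - 70) + w*(134*a^2 + 9*a - 29) + 15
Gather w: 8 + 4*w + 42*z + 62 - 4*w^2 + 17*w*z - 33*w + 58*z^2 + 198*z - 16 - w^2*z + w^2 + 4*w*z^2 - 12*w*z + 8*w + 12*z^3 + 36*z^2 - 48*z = w^2*(-z - 3) + w*(4*z^2 + 5*z - 21) + 12*z^3 + 94*z^2 + 192*z + 54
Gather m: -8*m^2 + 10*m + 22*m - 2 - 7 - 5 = -8*m^2 + 32*m - 14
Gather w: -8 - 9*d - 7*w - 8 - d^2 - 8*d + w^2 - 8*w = -d^2 - 17*d + w^2 - 15*w - 16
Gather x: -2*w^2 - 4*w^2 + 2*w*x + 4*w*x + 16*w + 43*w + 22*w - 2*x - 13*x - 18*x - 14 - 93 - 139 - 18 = -6*w^2 + 81*w + x*(6*w - 33) - 264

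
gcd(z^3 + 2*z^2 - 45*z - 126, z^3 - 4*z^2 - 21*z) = z^2 - 4*z - 21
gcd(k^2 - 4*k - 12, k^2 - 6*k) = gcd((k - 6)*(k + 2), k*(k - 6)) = k - 6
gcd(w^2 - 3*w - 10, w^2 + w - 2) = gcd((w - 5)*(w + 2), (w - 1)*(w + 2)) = w + 2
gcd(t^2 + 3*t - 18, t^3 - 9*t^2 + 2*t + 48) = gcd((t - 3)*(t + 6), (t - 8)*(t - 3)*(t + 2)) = t - 3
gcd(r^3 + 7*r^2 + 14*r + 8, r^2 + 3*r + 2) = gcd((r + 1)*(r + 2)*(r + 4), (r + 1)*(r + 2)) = r^2 + 3*r + 2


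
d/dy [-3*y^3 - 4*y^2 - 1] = y*(-9*y - 8)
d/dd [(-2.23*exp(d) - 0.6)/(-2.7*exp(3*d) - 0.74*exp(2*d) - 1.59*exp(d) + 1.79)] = (-(2.23*exp(d) + 0.6)*(8.1*exp(2*d) + 1.48*exp(d) + 1.59) + 6.021*exp(3*d) + 1.6502*exp(2*d) + 3.5457*exp(d) - 3.9917)*exp(d)/(2.7*exp(3*d) + 0.74*exp(2*d) + 1.59*exp(d) - 1.79)^2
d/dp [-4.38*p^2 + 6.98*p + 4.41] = 6.98 - 8.76*p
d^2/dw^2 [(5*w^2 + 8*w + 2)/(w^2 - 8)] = 4*(4*w^3 + 63*w^2 + 96*w + 168)/(w^6 - 24*w^4 + 192*w^2 - 512)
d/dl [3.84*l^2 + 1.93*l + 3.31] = 7.68*l + 1.93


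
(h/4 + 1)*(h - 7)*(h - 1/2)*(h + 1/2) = h^4/4 - 3*h^3/4 - 113*h^2/16 + 3*h/16 + 7/4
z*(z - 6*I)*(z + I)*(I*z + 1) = I*z^4 + 6*z^3 + I*z^2 + 6*z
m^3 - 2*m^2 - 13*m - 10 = (m - 5)*(m + 1)*(m + 2)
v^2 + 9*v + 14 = (v + 2)*(v + 7)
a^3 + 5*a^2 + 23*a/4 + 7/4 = (a + 1/2)*(a + 1)*(a + 7/2)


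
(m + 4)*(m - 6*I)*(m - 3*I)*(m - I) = m^4 + 4*m^3 - 10*I*m^3 - 27*m^2 - 40*I*m^2 - 108*m + 18*I*m + 72*I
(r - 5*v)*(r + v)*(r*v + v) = r^3*v - 4*r^2*v^2 + r^2*v - 5*r*v^3 - 4*r*v^2 - 5*v^3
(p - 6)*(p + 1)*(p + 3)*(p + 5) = p^4 + 3*p^3 - 31*p^2 - 123*p - 90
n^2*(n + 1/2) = n^3 + n^2/2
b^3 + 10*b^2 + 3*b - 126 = (b - 3)*(b + 6)*(b + 7)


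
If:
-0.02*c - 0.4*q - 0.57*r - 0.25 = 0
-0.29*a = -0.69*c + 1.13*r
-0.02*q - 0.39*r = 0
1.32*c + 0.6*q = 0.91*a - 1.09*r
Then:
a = -0.80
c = -0.28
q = -0.66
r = 0.03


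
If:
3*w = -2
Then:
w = -2/3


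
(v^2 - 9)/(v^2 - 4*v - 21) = (v - 3)/(v - 7)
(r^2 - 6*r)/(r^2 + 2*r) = (r - 6)/(r + 2)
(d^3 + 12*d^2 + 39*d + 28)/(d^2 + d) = d + 11 + 28/d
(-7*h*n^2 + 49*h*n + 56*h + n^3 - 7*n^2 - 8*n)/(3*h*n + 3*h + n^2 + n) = (-7*h*n + 56*h + n^2 - 8*n)/(3*h + n)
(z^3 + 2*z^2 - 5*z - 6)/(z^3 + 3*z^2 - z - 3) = (z - 2)/(z - 1)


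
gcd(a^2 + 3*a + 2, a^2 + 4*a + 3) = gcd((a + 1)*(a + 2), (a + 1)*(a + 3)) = a + 1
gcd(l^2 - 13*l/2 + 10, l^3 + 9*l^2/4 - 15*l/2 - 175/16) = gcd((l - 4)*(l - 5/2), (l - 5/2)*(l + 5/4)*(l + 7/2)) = l - 5/2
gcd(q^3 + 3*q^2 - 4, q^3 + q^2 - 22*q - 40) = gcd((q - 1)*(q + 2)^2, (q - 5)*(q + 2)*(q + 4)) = q + 2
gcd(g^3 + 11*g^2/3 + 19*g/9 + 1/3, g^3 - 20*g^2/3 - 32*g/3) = 1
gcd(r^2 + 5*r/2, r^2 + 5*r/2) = r^2 + 5*r/2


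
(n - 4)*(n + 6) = n^2 + 2*n - 24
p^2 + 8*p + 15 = (p + 3)*(p + 5)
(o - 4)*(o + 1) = o^2 - 3*o - 4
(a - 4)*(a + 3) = a^2 - a - 12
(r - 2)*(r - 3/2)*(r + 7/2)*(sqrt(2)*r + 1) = sqrt(2)*r^4 + r^3 - 37*sqrt(2)*r^2/4 - 37*r/4 + 21*sqrt(2)*r/2 + 21/2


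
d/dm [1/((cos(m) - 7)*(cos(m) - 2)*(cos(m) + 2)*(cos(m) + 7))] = 2*(-26*sin(2*m) + sin(4*m)/4)/((cos(m) - 7)^2*(cos(m) - 2)^2*(cos(m) + 2)^2*(cos(m) + 7)^2)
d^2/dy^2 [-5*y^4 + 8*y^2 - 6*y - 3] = 16 - 60*y^2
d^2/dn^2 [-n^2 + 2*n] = -2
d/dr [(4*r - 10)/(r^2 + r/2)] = 4*(-4*r^2 + 20*r + 5)/(r^2*(4*r^2 + 4*r + 1))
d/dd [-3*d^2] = -6*d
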